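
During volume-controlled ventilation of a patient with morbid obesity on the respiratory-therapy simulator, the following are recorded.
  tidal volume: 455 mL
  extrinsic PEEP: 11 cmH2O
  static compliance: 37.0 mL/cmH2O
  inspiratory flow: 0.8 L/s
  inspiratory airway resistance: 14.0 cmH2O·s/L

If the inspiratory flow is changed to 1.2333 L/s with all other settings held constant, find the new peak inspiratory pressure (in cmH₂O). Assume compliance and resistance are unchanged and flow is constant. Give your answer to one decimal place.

40.6

PIP = Vt/C + R·V̇ + PEEP (constant-flow equation of motion).
Only the resistive term changes: ΔPIP = R × ΔV̇ = 14.0 × (1.2333 − 0.8) = 14.0 × 0.4333 = 6.066 cmH2O.
Original PIP = 455/37.0 + 14.0×0.8 + 11 = 34.497 cmH2O; new PIP = 34.497 + (6.066) = 40.563 cmH2O.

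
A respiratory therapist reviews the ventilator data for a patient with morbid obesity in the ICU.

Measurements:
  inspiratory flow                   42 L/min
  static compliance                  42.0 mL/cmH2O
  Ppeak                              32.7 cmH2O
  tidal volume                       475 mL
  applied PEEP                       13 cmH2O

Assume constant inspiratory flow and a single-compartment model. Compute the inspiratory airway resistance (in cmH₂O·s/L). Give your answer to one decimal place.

12.0

Flow: 42 L/min ÷ 60 = 0.7 L/s.
Equation of motion (constant flow): PIP = Vt/C + R·V̇ + PEEP.
R·V̇ = PIP − Vt/C − PEEP = 32.7 − 475/42.0 − 13 = 32.7 − 11.31 − 13 = 8.39 cmH2O.
R = 8.39 / 0.7 = 11.986 cmH2O·s/L.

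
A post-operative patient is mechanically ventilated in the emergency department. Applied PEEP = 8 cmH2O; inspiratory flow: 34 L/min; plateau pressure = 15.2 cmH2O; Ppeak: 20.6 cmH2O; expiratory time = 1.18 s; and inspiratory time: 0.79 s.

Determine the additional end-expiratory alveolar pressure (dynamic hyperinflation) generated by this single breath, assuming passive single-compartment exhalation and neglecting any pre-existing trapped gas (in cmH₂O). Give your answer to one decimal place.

1.0

Flow: 34 L/min ÷ 60 = 0.5667 L/s.
Vt = flow × Ti = 0.5667 L/s × 0.79 s × 1000 mL/L = 447.69 mL.
R = (PIP − Pplat)/V̇ = (20.6 − 15.2) / 0.5667 = 5.4/0.5667 = 9.529 cmH2O·s/L.
C = Vt/(Pplat − PEEP) = 447.69 / (15.2 − 8) = 447.69/7.2 = 62.179 mL/cmH2O.
τ = R × C = 9.529 × 0.06218 L/cmH2O = 0.5925 s.
Fraction remaining = e^(−Te/τ) = e^(−1.18/0.5925) = 0.1365; trapped volume = 447.69 × 0.1365 = 61.11 mL.
Additional alveolar pressure from trapping ≈ V_trapped / C = 61.11 / 62.179 = 0.9828 cmH2O.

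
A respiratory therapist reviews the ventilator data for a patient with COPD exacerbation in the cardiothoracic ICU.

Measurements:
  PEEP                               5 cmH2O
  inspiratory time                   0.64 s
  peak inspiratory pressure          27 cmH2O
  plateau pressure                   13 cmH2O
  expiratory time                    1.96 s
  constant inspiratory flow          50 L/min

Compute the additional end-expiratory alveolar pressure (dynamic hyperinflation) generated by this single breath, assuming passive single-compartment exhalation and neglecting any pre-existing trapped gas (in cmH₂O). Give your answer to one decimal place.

1.4

Flow: 50 L/min ÷ 60 = 0.8333 L/s.
Vt = flow × Ti = 0.8333 L/s × 0.64 s × 1000 mL/L = 533.31 mL.
R = (PIP − Pplat)/V̇ = (27 − 13) / 0.8333 = 14.0/0.8333 = 16.801 cmH2O·s/L.
C = Vt/(Pplat − PEEP) = 533.31 / (13 − 5) = 533.31/8.0 = 66.664 mL/cmH2O.
τ = R × C = 16.801 × 0.06666 L/cmH2O = 1.12 s.
Fraction remaining = e^(−Te/τ) = e^(−1.96/1.12) = 0.1738; trapped volume = 533.31 × 0.1738 = 92.689 mL.
Additional alveolar pressure from trapping ≈ V_trapped / C = 92.689 / 66.664 = 1.39 cmH2O.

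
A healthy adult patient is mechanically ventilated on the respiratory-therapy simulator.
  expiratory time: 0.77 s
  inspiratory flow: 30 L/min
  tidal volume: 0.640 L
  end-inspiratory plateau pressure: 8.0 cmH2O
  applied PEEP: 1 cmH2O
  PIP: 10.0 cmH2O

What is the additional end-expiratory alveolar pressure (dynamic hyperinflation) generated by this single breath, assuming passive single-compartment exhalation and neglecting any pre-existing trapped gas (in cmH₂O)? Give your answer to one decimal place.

0.9

Flow: 30 L/min ÷ 60 = 0.5 L/s.
R = (PIP − Pplat)/V̇ = (10.0 − 8.0) / 0.5 = 2.0/0.5 = 4.0 cmH2O·s/L.
C = Vt/(Pplat − PEEP) = 640.0 / (8.0 − 1) = 640.0/7.0 = 91.429 mL/cmH2O.
τ = R × C = 4.0 × 0.09143 L/cmH2O = 0.3657 s.
Fraction remaining = e^(−Te/τ) = e^(−0.77/0.3657) = 0.1218; trapped volume = 640.0 × 0.1218 = 77.952 mL.
Additional alveolar pressure from trapping ≈ V_trapped / C = 77.952 / 91.429 = 0.8526 cmH2O.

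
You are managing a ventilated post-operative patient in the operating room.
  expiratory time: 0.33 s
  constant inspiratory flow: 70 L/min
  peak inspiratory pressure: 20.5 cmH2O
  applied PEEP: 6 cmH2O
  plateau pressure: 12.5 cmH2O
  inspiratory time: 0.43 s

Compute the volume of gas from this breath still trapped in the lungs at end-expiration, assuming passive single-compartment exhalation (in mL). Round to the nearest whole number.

Flow: 70 L/min ÷ 60 = 1.1667 L/s.
Vt = flow × Ti = 1.1667 L/s × 0.43 s × 1000 mL/L = 501.68 mL.
R = (PIP − Pplat)/V̇ = (20.5 − 12.5) / 1.1667 = 8.0/1.1667 = 6.857 cmH2O·s/L.
C = Vt/(Pplat − PEEP) = 501.68 / (12.5 − 6) = 501.68/6.5 = 77.182 mL/cmH2O.
τ = R × C = 6.857 × 0.07718 L/cmH2O = 0.5292 s.
Fraction remaining = e^(−Te/τ) = e^(−0.33/0.5292) = 0.536.
Trapped volume = 501.68 × 0.536 = 268.9 mL.

269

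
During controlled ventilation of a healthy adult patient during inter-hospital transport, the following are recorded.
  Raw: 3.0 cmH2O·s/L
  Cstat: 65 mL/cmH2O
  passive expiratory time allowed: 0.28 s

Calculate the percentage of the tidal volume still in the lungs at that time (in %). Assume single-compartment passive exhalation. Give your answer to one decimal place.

τ = R × C = 3.0 × 65 mL/cmH2O = 3.0 × 0.065 L/cmH2O = 0.195 s.
Passive exhalation: V(t)/V₀ = e^(−t/τ) = e^(−0.28/0.195) = 0.2379.
Fraction remaining = 0.2379 → 23.79%.

23.8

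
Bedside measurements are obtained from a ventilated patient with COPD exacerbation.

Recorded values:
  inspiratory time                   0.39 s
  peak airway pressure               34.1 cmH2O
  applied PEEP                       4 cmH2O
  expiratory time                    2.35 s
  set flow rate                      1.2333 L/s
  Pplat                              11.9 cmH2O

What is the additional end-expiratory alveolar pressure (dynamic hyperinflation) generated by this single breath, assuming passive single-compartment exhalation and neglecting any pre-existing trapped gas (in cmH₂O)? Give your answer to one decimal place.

0.9

Vt = flow × Ti = 1.2333 L/s × 0.39 s × 1000 mL/L = 480.99 mL.
R = (PIP − Pplat)/V̇ = (34.1 − 11.9) / 1.2333 = 22.2/1.2333 = 18.0 cmH2O·s/L.
C = Vt/(Pplat − PEEP) = 480.99 / (11.9 − 4) = 480.99/7.9 = 60.885 mL/cmH2O.
τ = R × C = 18.0 × 0.06089 L/cmH2O = 1.096 s.
Fraction remaining = e^(−Te/τ) = e^(−2.35/1.096) = 0.1172; trapped volume = 480.99 × 0.1172 = 56.372 mL.
Additional alveolar pressure from trapping ≈ V_trapped / C = 56.372 / 60.885 = 0.9259 cmH2O.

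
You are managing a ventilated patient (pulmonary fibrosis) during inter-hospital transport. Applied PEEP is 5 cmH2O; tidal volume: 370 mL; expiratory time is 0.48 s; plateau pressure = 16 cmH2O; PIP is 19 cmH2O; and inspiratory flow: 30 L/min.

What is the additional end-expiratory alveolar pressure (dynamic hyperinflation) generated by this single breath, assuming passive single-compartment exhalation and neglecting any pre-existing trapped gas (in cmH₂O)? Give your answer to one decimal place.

Flow: 30 L/min ÷ 60 = 0.5 L/s.
R = (PIP − Pplat)/V̇ = (19 − 16) / 0.5 = 3.0/0.5 = 6.0 cmH2O·s/L.
C = Vt/(Pplat − PEEP) = 370.0 / (16 − 5) = 370.0/11.0 = 33.636 mL/cmH2O.
τ = R × C = 6.0 × 0.03364 L/cmH2O = 0.2018 s.
Fraction remaining = e^(−Te/τ) = e^(−0.48/0.2018) = 0.09268; trapped volume = 370.0 × 0.09268 = 34.292 mL.
Additional alveolar pressure from trapping ≈ V_trapped / C = 34.292 / 33.636 = 1.02 cmH2O.

1.0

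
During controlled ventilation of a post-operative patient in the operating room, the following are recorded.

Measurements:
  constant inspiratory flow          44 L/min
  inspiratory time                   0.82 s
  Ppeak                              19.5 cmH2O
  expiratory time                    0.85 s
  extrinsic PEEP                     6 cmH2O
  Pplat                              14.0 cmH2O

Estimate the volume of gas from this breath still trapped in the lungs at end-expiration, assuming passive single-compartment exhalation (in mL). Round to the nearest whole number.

Flow: 44 L/min ÷ 60 = 0.7333 L/s.
Vt = flow × Ti = 0.7333 L/s × 0.82 s × 1000 mL/L = 601.31 mL.
R = (PIP − Pplat)/V̇ = (19.5 − 14.0) / 0.7333 = 5.5/0.7333 = 7.5 cmH2O·s/L.
C = Vt/(Pplat − PEEP) = 601.31 / (14.0 − 6) = 601.31/8.0 = 75.164 mL/cmH2O.
τ = R × C = 7.5 × 0.07516 L/cmH2O = 0.5637 s.
Fraction remaining = e^(−Te/τ) = e^(−0.85/0.5637) = 0.2214.
Trapped volume = 601.31 × 0.2214 = 133.13 mL.

133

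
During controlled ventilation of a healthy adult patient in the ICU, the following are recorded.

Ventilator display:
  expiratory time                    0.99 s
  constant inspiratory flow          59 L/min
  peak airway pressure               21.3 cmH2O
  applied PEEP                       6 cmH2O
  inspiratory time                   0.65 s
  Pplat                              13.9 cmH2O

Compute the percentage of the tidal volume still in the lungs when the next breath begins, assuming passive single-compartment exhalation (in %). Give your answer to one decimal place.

19.7

Flow: 59 L/min ÷ 60 = 0.9833 L/s.
Vt = flow × Ti = 0.9833 L/s × 0.65 s × 1000 mL/L = 639.15 mL.
R = (PIP − Pplat)/V̇ = (21.3 − 13.9) / 0.9833 = 7.4/0.9833 = 7.526 cmH2O·s/L.
C = Vt/(Pplat − PEEP) = 639.15 / (13.9 − 6) = 639.15/7.9 = 80.905 mL/cmH2O.
τ = R × C = 7.526 × 0.08091 L/cmH2O = 0.6089 s.
Fraction remaining at end-expiration = e^(−Te/τ) = e^(−0.99/0.6089) = 0.1967 → 19.67%.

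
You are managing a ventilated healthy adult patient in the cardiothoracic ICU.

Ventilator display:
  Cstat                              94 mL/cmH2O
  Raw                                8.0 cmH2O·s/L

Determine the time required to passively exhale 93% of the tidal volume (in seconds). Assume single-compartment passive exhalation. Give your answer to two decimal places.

τ = R × C = 8.0 × 94 mL/cmH2O = 8.0 × 0.094 L/cmH2O = 0.752 s.
Exhaled fraction f = 1 − e^(−t/τ) → t = −τ·ln(1 − f) = −0.752·ln(0.07) = 2.0 s.

2.00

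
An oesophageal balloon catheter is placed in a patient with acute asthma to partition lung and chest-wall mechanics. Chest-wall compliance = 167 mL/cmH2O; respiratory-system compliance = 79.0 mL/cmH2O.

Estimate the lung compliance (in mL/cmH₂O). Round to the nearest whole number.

150

1/CL = 1/Crs − 1/Ccw.
1/CL = 1/79.0 − 1/167 = 0.00667.
CL = 149.93 mL/cmH2O.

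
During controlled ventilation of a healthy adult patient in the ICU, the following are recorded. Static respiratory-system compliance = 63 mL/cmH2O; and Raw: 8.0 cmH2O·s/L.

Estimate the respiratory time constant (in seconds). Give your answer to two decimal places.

0.50

τ = R × C = 8.0 × 63 mL/cmH2O = 8.0 × 0.063 L/cmH2O = 0.504 s.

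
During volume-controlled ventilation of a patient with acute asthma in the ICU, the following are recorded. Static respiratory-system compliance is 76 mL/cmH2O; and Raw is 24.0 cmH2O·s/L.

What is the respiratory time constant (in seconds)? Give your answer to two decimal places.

τ = R × C = 24.0 × 76 mL/cmH2O = 24.0 × 0.076 L/cmH2O = 1.824 s.

1.82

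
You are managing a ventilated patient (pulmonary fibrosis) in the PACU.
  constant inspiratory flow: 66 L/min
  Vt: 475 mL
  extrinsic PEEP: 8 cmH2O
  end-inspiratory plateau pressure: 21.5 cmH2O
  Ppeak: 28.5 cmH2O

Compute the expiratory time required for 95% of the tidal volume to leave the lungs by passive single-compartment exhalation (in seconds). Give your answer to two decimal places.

0.67

Flow: 66 L/min ÷ 60 = 1.1 L/s.
R = (PIP − Pplat)/V̇ = (28.5 − 21.5) / 1.1 = 7.0/1.1 = 6.364 cmH2O·s/L.
C = Vt/(Pplat − PEEP) = 475.0 / (21.5 − 8) = 475.0/13.5 = 35.185 mL/cmH2O.
τ = R × C = 6.364 × 0.03519 L/cmH2O = 0.2239 s.
t = −τ·ln(1 − 0.95) = −0.2239·ln(0.05) = 0.6707 s.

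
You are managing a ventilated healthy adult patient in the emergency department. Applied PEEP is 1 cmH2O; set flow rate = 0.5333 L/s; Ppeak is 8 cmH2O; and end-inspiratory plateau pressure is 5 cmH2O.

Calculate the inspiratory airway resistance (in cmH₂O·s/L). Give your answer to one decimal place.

5.6

Raw = (PIP − Pplat) / flow = (8 − 5) / 0.5333 = 3.0 / 0.5333 = 5.625 cmH2O·s/L.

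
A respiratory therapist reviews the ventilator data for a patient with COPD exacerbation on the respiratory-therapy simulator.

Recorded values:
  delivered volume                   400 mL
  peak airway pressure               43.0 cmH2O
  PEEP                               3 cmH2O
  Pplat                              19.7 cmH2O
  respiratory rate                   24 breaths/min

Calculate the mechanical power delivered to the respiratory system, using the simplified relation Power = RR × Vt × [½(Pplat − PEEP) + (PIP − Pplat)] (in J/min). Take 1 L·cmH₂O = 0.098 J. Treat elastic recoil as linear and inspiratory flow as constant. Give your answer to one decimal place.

Per-breath work = Vt × [½(Pplat−PEEP) + (PIP−Pplat)] = 0.400 × [0.5×16.7 + 23.3] = 0.400 × 31.65 = 12.66 L·cmH2O.
Power = 24 × 12.66 = 303.84 L·cmH2O/min.
× 0.098 J/(L·cmH2O) → 29.776 J/min.

29.8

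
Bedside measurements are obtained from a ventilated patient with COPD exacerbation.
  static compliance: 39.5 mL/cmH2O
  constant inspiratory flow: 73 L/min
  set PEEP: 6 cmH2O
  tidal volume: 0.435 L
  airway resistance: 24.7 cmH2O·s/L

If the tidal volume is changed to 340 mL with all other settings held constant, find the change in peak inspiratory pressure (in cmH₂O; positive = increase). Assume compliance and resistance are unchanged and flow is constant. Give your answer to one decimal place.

PIP = Vt/C + R·V̇ + PEEP (constant-flow equation of motion).
Only the elastic term changes: ΔPIP = ΔVt / C = (340 − 435) / 39.5 = -2.405 cmH2O.

-2.4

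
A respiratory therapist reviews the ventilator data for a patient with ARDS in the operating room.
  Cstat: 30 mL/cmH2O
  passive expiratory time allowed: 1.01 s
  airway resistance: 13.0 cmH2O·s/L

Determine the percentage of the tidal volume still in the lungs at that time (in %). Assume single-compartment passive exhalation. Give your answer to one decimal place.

τ = R × C = 13.0 × 30 mL/cmH2O = 13.0 × 0.030 L/cmH2O = 0.39 s.
Passive exhalation: V(t)/V₀ = e^(−t/τ) = e^(−1.01/0.39) = 0.07504.
Fraction remaining = 0.07504 → 7.504%.

7.5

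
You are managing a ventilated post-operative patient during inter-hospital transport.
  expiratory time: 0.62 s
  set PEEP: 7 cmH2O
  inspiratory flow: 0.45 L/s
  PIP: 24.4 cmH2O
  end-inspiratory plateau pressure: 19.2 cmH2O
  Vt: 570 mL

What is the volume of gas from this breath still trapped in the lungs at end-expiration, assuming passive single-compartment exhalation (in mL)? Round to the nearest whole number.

R = (PIP − Pplat)/V̇ = (24.4 − 19.2) / 0.45 = 5.2/0.45 = 11.556 cmH2O·s/L.
C = Vt/(Pplat − PEEP) = 570.0 / (19.2 − 7) = 570.0/12.2 = 46.721 mL/cmH2O.
τ = R × C = 11.556 × 0.04672 L/cmH2O = 0.5399 s.
Fraction remaining = e^(−Te/τ) = e^(−0.62/0.5399) = 0.3172.
Trapped volume = 570.0 × 0.3172 = 180.8 mL.

181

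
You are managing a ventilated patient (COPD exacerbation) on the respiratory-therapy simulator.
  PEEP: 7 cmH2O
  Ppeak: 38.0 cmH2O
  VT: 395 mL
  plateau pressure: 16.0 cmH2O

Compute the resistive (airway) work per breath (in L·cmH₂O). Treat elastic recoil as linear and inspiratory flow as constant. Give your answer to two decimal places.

With constant inspiratory flow the resistive pressure is constant at PIP − Pplat = 38.0 − 16.0 = 22.0 cmH2O, so resistive work = 22.0 × 0.395 = 8.69 L·cmH2O.

8.69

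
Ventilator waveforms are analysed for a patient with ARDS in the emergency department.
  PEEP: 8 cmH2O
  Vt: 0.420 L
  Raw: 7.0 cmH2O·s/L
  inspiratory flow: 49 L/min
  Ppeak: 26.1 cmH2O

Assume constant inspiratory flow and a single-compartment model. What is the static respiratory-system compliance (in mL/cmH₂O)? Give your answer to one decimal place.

33.9

Flow: 49 L/min ÷ 60 = 0.8167 L/s.
Equation of motion (constant flow): PIP = Vt/C + R·V̇ + PEEP.
Vt/C = PIP − R·V̇ − PEEP = 26.1 − 7.0×0.8167 − 8 = 26.1 − 5.717 − 8 = 12.383 cmH2O.
C = Vt / 12.383 = 420 / 12.383 = 33.917 mL/cmH2O.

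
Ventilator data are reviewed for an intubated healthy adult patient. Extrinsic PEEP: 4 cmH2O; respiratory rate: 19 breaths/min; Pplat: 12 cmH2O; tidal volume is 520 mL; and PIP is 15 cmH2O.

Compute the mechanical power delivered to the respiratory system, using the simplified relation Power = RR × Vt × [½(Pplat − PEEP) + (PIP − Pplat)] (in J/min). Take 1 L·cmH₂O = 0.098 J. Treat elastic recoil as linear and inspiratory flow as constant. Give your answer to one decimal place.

Per-breath work = Vt × [½(Pplat−PEEP) + (PIP−Pplat)] = 0.520 × [0.5×8.0 + 3.0] = 0.520 × 7.0 = 3.64 L·cmH2O.
Power = 19 × 3.64 = 69.16 L·cmH2O/min.
× 0.098 J/(L·cmH2O) → 6.778 J/min.

6.8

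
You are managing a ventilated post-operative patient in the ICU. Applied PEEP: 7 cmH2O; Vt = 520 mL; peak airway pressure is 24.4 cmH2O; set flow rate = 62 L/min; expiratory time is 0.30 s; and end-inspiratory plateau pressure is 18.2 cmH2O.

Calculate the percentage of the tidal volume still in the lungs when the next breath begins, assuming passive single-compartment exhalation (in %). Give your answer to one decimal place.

Flow: 62 L/min ÷ 60 = 1.0333 L/s.
R = (PIP − Pplat)/V̇ = (24.4 − 18.2) / 1.0333 = 6.2/1.0333 = 6.0 cmH2O·s/L.
C = Vt/(Pplat − PEEP) = 520.0 / (18.2 − 7) = 520.0/11.2 = 46.429 mL/cmH2O.
τ = R × C = 6.0 × 0.04643 L/cmH2O = 0.2786 s.
Fraction remaining at end-expiration = e^(−Te/τ) = e^(−0.30/0.2786) = 0.3407 → 34.07%.

34.1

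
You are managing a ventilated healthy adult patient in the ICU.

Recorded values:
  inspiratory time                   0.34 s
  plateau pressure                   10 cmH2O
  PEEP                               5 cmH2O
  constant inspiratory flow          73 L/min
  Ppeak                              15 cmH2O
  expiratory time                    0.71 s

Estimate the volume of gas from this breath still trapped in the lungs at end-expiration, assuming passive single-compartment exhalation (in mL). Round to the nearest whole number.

Flow: 73 L/min ÷ 60 = 1.2167 L/s.
Vt = flow × Ti = 1.2167 L/s × 0.34 s × 1000 mL/L = 413.68 mL.
R = (PIP − Pplat)/V̇ = (15 − 10) / 1.2167 = 5.0/1.2167 = 4.109 cmH2O·s/L.
C = Vt/(Pplat − PEEP) = 413.68 / (10 − 5) = 413.68/5.0 = 82.736 mL/cmH2O.
τ = R × C = 4.109 × 0.08274 L/cmH2O = 0.34 s.
Fraction remaining = e^(−Te/τ) = e^(−0.71/0.34) = 0.1239.
Trapped volume = 413.68 × 0.1239 = 51.255 mL.

51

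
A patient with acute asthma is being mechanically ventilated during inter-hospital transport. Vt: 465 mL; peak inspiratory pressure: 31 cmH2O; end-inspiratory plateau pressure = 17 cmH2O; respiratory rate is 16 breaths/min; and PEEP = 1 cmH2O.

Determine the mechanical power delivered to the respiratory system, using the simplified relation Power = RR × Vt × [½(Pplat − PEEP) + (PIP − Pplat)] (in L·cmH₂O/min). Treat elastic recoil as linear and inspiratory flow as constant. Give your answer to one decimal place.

Per-breath work = Vt × [½(Pplat−PEEP) + (PIP−Pplat)] = 0.465 × [0.5×16.0 + 14.0] = 0.465 × 22.0 = 10.23 L·cmH2O.
Power = 16 × 10.23 = 163.68 L·cmH2O/min.

163.7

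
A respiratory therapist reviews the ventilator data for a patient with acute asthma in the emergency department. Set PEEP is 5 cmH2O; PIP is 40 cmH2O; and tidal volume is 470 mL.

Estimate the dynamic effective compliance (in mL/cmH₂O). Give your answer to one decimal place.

Dynamic compliance = Vt / (PIP − PEEP) = 470 / (40 − 5) = 470 / 35.0 = 13.429 mL/cmH2O.

13.4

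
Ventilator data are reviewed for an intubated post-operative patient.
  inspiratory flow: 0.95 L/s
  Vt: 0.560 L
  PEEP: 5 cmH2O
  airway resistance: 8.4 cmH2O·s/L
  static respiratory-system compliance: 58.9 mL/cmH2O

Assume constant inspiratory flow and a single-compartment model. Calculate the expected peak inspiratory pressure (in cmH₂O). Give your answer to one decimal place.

Equation of motion (constant flow): PIP = Vt/C + R·V̇ + PEEP.
PIP = 560/58.9 + 8.4×0.95 + 5 = 9.508 + 7.98 + 5 = 22.488 cmH2O.

22.5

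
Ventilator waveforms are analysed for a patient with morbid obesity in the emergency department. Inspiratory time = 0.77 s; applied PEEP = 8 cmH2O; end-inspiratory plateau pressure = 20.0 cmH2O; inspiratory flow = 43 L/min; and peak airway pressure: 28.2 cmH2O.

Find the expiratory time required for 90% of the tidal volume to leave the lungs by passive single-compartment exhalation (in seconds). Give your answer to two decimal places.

1.21

Flow: 43 L/min ÷ 60 = 0.7167 L/s.
Vt = flow × Ti = 0.7167 L/s × 0.77 s × 1000 mL/L = 551.86 mL.
R = (PIP − Pplat)/V̇ = (28.2 − 20.0) / 0.7167 = 8.2/0.7167 = 11.441 cmH2O·s/L.
C = Vt/(Pplat − PEEP) = 551.86 / (20.0 − 8) = 551.86/12.0 = 45.988 mL/cmH2O.
τ = R × C = 11.441 × 0.04599 L/cmH2O = 0.5262 s.
t = −τ·ln(1 − 0.90) = −0.5262·ln(0.1) = 1.212 s.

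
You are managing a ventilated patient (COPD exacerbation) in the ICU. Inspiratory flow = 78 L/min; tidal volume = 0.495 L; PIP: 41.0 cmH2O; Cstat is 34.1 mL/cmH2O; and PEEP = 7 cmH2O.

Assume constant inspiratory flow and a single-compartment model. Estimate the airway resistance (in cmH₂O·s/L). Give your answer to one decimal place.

15.0

Flow: 78 L/min ÷ 60 = 1.3 L/s.
Equation of motion (constant flow): PIP = Vt/C + R·V̇ + PEEP.
R·V̇ = PIP − Vt/C − PEEP = 41.0 − 495/34.1 − 7 = 41.0 − 14.516 − 7 = 19.484 cmH2O.
R = 19.484 / 1.3 = 14.988 cmH2O·s/L.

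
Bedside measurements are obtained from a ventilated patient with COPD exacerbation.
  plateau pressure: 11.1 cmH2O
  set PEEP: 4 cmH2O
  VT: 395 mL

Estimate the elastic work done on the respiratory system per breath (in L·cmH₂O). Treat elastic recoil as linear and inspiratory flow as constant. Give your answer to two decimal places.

1.40

Elastic work ≈ ½ × (Pplat − PEEP) × Vt = 0.5 × (11.1 − 4) × 0.395 L = 0.5 × 7.1 × 0.395 = 1.402 L·cmH2O.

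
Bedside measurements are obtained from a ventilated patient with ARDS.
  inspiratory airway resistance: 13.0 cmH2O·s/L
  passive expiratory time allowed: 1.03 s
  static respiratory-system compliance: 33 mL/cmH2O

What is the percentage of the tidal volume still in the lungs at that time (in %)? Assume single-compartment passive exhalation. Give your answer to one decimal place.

τ = R × C = 13.0 × 33 mL/cmH2O = 13.0 × 0.033 L/cmH2O = 0.429 s.
Passive exhalation: V(t)/V₀ = e^(−t/τ) = e^(−1.03/0.429) = 0.09063.
Fraction remaining = 0.09063 → 9.063%.

9.1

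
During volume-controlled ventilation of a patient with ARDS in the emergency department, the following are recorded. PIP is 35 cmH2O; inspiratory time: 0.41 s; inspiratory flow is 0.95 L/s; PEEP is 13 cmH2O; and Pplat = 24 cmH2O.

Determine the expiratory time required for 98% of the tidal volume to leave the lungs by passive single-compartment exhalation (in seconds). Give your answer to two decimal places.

1.60

Vt = flow × Ti = 0.95 L/s × 0.41 s × 1000 mL/L = 389.5 mL.
R = (PIP − Pplat)/V̇ = (35 − 24) / 0.95 = 11.0/0.95 = 11.579 cmH2O·s/L.
C = Vt/(Pplat − PEEP) = 389.5 / (24 − 13) = 389.5/11.0 = 35.409 mL/cmH2O.
τ = R × C = 11.579 × 0.03541 L/cmH2O = 0.41 s.
t = −τ·ln(1 − 0.98) = −0.41·ln(0.02) = 1.604 s.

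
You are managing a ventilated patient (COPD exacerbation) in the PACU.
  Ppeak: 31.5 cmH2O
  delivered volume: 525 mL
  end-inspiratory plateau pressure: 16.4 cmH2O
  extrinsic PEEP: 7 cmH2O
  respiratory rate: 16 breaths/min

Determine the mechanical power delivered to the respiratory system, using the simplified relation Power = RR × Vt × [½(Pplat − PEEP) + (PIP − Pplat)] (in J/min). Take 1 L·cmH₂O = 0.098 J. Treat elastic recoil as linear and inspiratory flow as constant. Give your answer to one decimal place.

Per-breath work = Vt × [½(Pplat−PEEP) + (PIP−Pplat)] = 0.525 × [0.5×9.4 + 15.1] = 0.525 × 19.8 = 10.395 L·cmH2O.
Power = 16 × 10.395 = 166.32 L·cmH2O/min.
× 0.098 J/(L·cmH2O) → 16.299 J/min.

16.3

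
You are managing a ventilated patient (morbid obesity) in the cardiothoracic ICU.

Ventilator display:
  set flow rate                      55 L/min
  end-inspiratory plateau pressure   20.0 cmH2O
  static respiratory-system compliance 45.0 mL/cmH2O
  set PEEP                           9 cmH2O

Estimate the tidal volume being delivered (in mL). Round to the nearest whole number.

495

Vt = Cstat × (Pplat − PEEP) = 45.0 × (20.0 − 9) = 45.0 × 11.0 = 495.0 mL.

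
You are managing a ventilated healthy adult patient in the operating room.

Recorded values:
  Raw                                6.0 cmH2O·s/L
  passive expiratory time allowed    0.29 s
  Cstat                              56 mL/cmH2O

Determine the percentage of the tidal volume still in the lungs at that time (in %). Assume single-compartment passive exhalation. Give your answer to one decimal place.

τ = R × C = 6.0 × 56 mL/cmH2O = 6.0 × 0.056 L/cmH2O = 0.336 s.
Passive exhalation: V(t)/V₀ = e^(−t/τ) = e^(−0.29/0.336) = 0.4219.
Fraction remaining = 0.4219 → 42.19%.

42.2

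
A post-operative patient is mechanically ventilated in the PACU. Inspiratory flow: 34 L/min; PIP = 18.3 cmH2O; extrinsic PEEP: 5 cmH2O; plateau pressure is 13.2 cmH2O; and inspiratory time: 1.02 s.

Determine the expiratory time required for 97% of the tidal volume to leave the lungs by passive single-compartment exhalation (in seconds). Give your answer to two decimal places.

Flow: 34 L/min ÷ 60 = 0.5667 L/s.
Vt = flow × Ti = 0.5667 L/s × 1.02 s × 1000 mL/L = 578.03 mL.
R = (PIP − Pplat)/V̇ = (18.3 − 13.2) / 0.5667 = 5.1/0.5667 = 8.999 cmH2O·s/L.
C = Vt/(Pplat − PEEP) = 578.03 / (13.2 − 5) = 578.03/8.2 = 70.491 mL/cmH2O.
τ = R × C = 8.999 × 0.07049 L/cmH2O = 0.6343 s.
t = −τ·ln(1 − 0.97) = −0.6343·ln(0.03) = 2.224 s.

2.22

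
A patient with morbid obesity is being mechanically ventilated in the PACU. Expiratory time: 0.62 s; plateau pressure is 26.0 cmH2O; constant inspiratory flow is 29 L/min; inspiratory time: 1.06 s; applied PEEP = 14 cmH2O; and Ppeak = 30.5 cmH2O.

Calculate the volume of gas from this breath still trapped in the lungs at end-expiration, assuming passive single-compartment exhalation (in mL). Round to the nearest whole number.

Flow: 29 L/min ÷ 60 = 0.4833 L/s.
Vt = flow × Ti = 0.4833 L/s × 1.06 s × 1000 mL/L = 512.3 mL.
R = (PIP − Pplat)/V̇ = (30.5 − 26.0) / 0.4833 = 4.5/0.4833 = 9.311 cmH2O·s/L.
C = Vt/(Pplat − PEEP) = 512.3 / (26.0 − 14) = 512.3/12.0 = 42.692 mL/cmH2O.
τ = R × C = 9.311 × 0.04269 L/cmH2O = 0.3975 s.
Fraction remaining = e^(−Te/τ) = e^(−0.62/0.3975) = 0.2102.
Trapped volume = 512.3 × 0.2102 = 107.69 mL.

108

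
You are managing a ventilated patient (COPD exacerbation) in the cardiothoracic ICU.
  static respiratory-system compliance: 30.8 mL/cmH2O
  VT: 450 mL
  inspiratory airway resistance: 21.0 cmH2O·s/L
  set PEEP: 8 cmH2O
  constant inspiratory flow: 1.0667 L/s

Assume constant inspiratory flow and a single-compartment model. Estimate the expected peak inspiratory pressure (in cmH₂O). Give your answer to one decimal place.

45.0

Equation of motion (constant flow): PIP = Vt/C + R·V̇ + PEEP.
PIP = 450/30.8 + 21.0×1.0667 + 8 = 14.61 + 22.401 + 8 = 45.011 cmH2O.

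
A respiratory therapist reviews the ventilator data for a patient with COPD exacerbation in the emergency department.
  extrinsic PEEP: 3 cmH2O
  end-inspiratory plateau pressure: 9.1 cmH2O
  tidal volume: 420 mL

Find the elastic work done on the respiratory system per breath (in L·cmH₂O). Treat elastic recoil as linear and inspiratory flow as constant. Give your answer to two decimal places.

1.28

Elastic work ≈ ½ × (Pplat − PEEP) × Vt = 0.5 × (9.1 − 3) × 0.420 L = 0.5 × 6.1 × 0.420 = 1.281 L·cmH2O.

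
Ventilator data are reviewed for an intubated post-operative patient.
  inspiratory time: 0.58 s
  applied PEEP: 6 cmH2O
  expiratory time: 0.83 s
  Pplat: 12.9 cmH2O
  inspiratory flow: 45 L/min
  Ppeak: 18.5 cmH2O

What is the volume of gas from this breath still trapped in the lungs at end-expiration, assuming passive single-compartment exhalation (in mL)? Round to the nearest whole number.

Flow: 45 L/min ÷ 60 = 0.75 L/s.
Vt = flow × Ti = 0.75 L/s × 0.58 s × 1000 mL/L = 435.0 mL.
R = (PIP − Pplat)/V̇ = (18.5 − 12.9) / 0.75 = 5.6/0.75 = 7.467 cmH2O·s/L.
C = Vt/(Pplat − PEEP) = 435.0 / (12.9 − 6) = 435.0/6.9 = 63.043 mL/cmH2O.
τ = R × C = 7.467 × 0.06304 L/cmH2O = 0.4707 s.
Fraction remaining = e^(−Te/τ) = e^(−0.83/0.4707) = 0.1715.
Trapped volume = 435.0 × 0.1715 = 74.603 mL.

75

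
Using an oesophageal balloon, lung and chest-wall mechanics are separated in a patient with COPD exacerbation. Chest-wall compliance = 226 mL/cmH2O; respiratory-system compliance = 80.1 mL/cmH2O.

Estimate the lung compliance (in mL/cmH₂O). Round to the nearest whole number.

124

1/CL = 1/Crs − 1/Ccw.
1/CL = 1/80.1 − 1/226 = 0.00806.
CL = 124.07 mL/cmH2O.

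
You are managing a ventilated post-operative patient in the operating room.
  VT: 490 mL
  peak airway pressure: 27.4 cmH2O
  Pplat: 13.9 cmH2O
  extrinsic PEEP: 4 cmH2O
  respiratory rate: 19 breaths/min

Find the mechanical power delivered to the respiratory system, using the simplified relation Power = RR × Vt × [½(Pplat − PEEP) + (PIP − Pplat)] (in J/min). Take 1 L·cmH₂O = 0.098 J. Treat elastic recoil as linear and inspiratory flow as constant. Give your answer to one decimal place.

16.8

Per-breath work = Vt × [½(Pplat−PEEP) + (PIP−Pplat)] = 0.490 × [0.5×9.9 + 13.5] = 0.490 × 18.45 = 9.041 L·cmH2O.
Power = 19 × 9.041 = 171.78 L·cmH2O/min.
× 0.098 J/(L·cmH2O) → 16.834 J/min.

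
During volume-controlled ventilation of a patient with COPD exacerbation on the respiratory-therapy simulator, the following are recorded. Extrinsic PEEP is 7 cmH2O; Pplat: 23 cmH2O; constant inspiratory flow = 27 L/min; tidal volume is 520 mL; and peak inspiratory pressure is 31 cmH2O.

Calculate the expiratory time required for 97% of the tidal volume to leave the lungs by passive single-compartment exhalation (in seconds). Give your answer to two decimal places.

Flow: 27 L/min ÷ 60 = 0.45 L/s.
R = (PIP − Pplat)/V̇ = (31 − 23) / 0.45 = 8.0/0.45 = 17.778 cmH2O·s/L.
C = Vt/(Pplat − PEEP) = 520.0 / (23 − 7) = 520.0/16.0 = 32.5 mL/cmH2O.
τ = R × C = 17.778 × 0.0325 L/cmH2O = 0.5778 s.
t = −τ·ln(1 − 0.97) = −0.5778·ln(0.03) = 2.026 s.

2.03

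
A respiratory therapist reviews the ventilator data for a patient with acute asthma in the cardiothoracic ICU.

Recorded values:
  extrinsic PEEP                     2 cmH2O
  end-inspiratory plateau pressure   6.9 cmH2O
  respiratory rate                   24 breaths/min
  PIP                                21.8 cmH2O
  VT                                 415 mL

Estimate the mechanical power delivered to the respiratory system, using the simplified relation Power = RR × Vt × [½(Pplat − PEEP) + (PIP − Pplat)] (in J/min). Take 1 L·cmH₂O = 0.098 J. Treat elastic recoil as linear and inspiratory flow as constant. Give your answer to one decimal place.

16.9

Per-breath work = Vt × [½(Pplat−PEEP) + (PIP−Pplat)] = 0.415 × [0.5×4.9 + 14.9] = 0.415 × 17.35 = 7.2 L·cmH2O.
Power = 24 × 7.2 = 172.8 L·cmH2O/min.
× 0.098 J/(L·cmH2O) → 16.934 J/min.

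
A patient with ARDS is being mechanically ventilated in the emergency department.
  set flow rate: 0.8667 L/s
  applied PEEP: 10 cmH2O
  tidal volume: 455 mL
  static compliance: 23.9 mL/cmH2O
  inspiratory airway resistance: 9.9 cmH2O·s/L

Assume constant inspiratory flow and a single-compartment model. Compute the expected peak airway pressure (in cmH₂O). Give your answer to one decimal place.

Equation of motion (constant flow): PIP = Vt/C + R·V̇ + PEEP.
PIP = 455/23.9 + 9.9×0.8667 + 10 = 19.038 + 8.58 + 10 = 37.618 cmH2O.

37.6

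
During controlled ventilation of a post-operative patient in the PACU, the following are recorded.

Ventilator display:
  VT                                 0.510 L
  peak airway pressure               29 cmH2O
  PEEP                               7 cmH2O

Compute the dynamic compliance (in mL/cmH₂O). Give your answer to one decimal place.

Dynamic compliance = Vt / (PIP − PEEP) = 510 / (29 − 7) = 510 / 22.0 = 23.182 mL/cmH2O.

23.2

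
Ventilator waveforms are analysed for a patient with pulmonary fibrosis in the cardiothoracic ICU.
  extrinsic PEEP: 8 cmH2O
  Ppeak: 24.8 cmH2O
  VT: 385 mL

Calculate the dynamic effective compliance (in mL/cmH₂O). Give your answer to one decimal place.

Dynamic compliance = Vt / (PIP − PEEP) = 385 / (24.8 − 8) = 385 / 16.8 = 22.917 mL/cmH2O.

22.9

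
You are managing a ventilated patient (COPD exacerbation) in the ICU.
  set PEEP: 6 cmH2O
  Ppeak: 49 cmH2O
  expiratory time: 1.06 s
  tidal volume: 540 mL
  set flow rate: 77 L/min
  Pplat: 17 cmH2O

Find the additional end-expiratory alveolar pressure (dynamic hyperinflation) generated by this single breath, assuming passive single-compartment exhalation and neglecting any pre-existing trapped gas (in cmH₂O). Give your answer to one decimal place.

Flow: 77 L/min ÷ 60 = 1.2833 L/s.
R = (PIP − Pplat)/V̇ = (49 − 17) / 1.2833 = 32.0/1.2833 = 24.936 cmH2O·s/L.
C = Vt/(Pplat − PEEP) = 540.0 / (17 − 6) = 540.0/11.0 = 49.091 mL/cmH2O.
τ = R × C = 24.936 × 0.04909 L/cmH2O = 1.224 s.
Fraction remaining = e^(−Te/τ) = e^(−1.06/1.224) = 0.4206; trapped volume = 540.0 × 0.4206 = 227.12 mL.
Additional alveolar pressure from trapping ≈ V_trapped / C = 227.12 / 49.091 = 4.627 cmH2O.

4.6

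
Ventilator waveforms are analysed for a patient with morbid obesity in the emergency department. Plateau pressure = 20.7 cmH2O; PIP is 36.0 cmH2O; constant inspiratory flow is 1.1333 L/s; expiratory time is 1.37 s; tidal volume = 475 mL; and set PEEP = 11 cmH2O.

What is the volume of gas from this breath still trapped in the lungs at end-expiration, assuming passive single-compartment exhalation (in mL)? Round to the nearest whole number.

60

R = (PIP − Pplat)/V̇ = (36.0 − 20.7) / 1.1333 = 15.3/1.1333 = 13.5 cmH2O·s/L.
C = Vt/(Pplat − PEEP) = 475.0 / (20.7 − 11) = 475.0/9.7 = 48.969 mL/cmH2O.
τ = R × C = 13.5 × 0.04897 L/cmH2O = 0.6611 s.
Fraction remaining = e^(−Te/τ) = e^(−1.37/0.6611) = 0.1259.
Trapped volume = 475.0 × 0.1259 = 59.803 mL.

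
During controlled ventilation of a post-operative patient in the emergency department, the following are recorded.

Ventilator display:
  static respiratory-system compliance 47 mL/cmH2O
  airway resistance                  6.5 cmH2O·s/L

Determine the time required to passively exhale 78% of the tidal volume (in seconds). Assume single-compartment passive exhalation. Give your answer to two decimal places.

0.46

τ = R × C = 6.5 × 47 mL/cmH2O = 6.5 × 0.047 L/cmH2O = 0.3055 s.
Exhaled fraction f = 1 − e^(−t/τ) → t = −τ·ln(1 − f) = −0.3055·ln(0.22) = 0.4626 s.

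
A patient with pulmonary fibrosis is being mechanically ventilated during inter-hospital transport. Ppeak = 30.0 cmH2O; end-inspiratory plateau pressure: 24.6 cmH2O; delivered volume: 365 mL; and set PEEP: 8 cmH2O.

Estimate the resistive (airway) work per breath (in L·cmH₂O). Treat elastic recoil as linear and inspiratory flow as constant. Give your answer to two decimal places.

With constant inspiratory flow the resistive pressure is constant at PIP − Pplat = 30.0 − 24.6 = 5.4 cmH2O, so resistive work = 5.4 × 0.365 = 1.971 L·cmH2O.

1.97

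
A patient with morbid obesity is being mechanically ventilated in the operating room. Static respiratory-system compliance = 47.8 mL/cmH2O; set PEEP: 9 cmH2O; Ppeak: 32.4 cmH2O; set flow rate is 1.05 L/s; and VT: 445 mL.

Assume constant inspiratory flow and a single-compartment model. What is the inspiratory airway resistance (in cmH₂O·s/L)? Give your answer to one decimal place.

13.4

Equation of motion (constant flow): PIP = Vt/C + R·V̇ + PEEP.
R·V̇ = PIP − Vt/C − PEEP = 32.4 − 445/47.8 − 9 = 32.4 − 9.31 − 9 = 14.09 cmH2O.
R = 14.09 / 1.05 = 13.419 cmH2O·s/L.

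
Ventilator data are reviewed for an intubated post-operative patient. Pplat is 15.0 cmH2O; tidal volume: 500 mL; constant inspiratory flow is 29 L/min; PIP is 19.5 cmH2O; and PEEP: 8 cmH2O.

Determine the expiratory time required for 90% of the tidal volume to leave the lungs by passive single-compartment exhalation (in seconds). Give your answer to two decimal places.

1.53

Flow: 29 L/min ÷ 60 = 0.4833 L/s.
R = (PIP − Pplat)/V̇ = (19.5 − 15.0) / 0.4833 = 4.5/0.4833 = 9.311 cmH2O·s/L.
C = Vt/(Pplat − PEEP) = 500.0 / (15.0 − 8) = 500.0/7.0 = 71.429 mL/cmH2O.
τ = R × C = 9.311 × 0.07143 L/cmH2O = 0.6651 s.
t = −τ·ln(1 − 0.90) = −0.6651·ln(0.1) = 1.531 s.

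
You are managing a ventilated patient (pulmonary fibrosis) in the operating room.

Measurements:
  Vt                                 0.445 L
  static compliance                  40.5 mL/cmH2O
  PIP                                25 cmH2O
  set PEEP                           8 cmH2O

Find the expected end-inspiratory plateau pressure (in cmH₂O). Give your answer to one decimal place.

19.0

Pplat = PEEP + Vt / Cstat = 8 + 445 / 40.5 = 8 + 10.988 = 18.988 cmH2O.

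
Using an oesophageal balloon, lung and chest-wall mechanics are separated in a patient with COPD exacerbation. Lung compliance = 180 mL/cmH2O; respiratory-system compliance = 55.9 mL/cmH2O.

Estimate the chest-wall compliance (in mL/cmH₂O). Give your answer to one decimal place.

1/Ccw = 1/Crs − 1/CL.
1/Ccw = 1/55.9 − 1/180 = 0.01233.
Ccw = 81.103 mL/cmH2O.

81.1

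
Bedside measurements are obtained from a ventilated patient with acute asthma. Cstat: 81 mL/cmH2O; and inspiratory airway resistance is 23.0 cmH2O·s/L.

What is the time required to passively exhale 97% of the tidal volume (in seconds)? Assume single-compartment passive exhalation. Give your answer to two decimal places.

6.53

τ = R × C = 23.0 × 81 mL/cmH2O = 23.0 × 0.081 L/cmH2O = 1.863 s.
Exhaled fraction f = 1 − e^(−t/τ) → t = −τ·ln(1 − f) = −1.863·ln(0.03) = 6.533 s.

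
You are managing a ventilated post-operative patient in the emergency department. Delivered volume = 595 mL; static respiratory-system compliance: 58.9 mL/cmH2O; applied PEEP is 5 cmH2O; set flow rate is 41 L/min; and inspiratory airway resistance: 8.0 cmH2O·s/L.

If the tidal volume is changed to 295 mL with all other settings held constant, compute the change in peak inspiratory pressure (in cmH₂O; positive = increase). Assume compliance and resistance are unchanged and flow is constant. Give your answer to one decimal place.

PIP = Vt/C + R·V̇ + PEEP (constant-flow equation of motion).
Only the elastic term changes: ΔPIP = ΔVt / C = (295 − 595) / 58.9 = -5.093 cmH2O.

-5.1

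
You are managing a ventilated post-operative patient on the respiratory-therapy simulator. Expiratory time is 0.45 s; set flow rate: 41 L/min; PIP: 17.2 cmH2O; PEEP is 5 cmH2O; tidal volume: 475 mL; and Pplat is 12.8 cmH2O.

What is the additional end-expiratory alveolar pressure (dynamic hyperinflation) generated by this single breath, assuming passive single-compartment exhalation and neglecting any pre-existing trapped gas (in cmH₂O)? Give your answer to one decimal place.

Flow: 41 L/min ÷ 60 = 0.6833 L/s.
R = (PIP − Pplat)/V̇ = (17.2 − 12.8) / 0.6833 = 4.4/0.6833 = 6.439 cmH2O·s/L.
C = Vt/(Pplat − PEEP) = 475.0 / (12.8 − 5) = 475.0/7.8 = 60.897 mL/cmH2O.
τ = R × C = 6.439 × 0.0609 L/cmH2O = 0.3921 s.
Fraction remaining = e^(−Te/τ) = e^(−0.45/0.3921) = 0.3174; trapped volume = 475.0 × 0.3174 = 150.77 mL.
Additional alveolar pressure from trapping ≈ V_trapped / C = 150.77 / 60.897 = 2.476 cmH2O.

2.5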